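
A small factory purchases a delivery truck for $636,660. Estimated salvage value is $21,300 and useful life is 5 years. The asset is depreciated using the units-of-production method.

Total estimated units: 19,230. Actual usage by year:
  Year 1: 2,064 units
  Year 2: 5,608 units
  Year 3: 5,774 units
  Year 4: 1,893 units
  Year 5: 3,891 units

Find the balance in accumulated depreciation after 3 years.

$430,272

Depreciable base = $636,660 − $21,300 = $615,360.
Rate = $615,360 / 19,230 units = $32 per unit.
Year 1: 2,064 × $32 = $66,048. Book value $570,612.
Year 2: 5,608 × $32 = $179,456. Book value $391,156.
Year 3: 5,774 × $32 = $184,768. Book value $206,388.
Accumulated through year 3 = $636,660 − $206,388 = $430,272.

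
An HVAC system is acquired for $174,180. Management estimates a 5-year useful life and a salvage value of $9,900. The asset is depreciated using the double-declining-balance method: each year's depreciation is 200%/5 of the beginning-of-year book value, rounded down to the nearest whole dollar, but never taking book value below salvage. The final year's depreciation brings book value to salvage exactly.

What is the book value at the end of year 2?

$62,705

Depreciable base = $174,180 − $9,900 = $164,280.
Year 1: ⌊$174,180 × 200%/5⌋ = $69,672. Book value $104,508.
Year 2: ⌊$104,508 × 200%/5⌋ = $41,803. Book value $62,705.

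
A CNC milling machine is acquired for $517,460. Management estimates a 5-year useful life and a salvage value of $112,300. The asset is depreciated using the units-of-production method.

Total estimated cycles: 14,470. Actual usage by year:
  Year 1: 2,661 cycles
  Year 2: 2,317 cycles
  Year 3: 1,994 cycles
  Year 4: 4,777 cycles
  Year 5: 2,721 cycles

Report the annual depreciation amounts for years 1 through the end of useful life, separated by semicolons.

$74,508; $64,876; $55,832; $133,756; $76,188

Depreciable base = $517,460 − $112,300 = $405,160.
Rate = $405,160 / 14,470 cycles = $28 per cycle.
Year 1: 2,661 × $28 = $74,508. Book value $442,952.
Year 2: 2,317 × $28 = $64,876. Book value $378,076.
Year 3: 1,994 × $28 = $55,832. Book value $322,244.
Year 4: 4,777 × $28 = $133,756. Book value $188,488.
Year 5: 2,721 × $28 = $76,188. Book value $112,300.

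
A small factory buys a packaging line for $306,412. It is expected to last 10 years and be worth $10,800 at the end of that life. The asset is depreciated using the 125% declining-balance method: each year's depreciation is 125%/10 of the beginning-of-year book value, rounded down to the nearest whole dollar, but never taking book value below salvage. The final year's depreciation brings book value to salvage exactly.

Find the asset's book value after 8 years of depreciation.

$105,289

Depreciable base = $306,412 − $10,800 = $295,612.
Year 1: ⌊$306,412 × 125%/10⌋ = $38,301. Book value $268,111.
Year 2: ⌊$268,111 × 125%/10⌋ = $33,513. Book value $234,598.
Year 3: ⌊$234,598 × 125%/10⌋ = $29,324. Book value $205,274.
Year 4: ⌊$205,274 × 125%/10⌋ = $25,659. Book value $179,615.
Year 5: ⌊$179,615 × 125%/10⌋ = $22,451. Book value $157,164.
Year 6: ⌊$157,164 × 125%/10⌋ = $19,645. Book value $137,519.
Year 7: ⌊$137,519 × 125%/10⌋ = $17,189. Book value $120,330.
Year 8: ⌊$120,330 × 125%/10⌋ = $15,041. Book value $105,289.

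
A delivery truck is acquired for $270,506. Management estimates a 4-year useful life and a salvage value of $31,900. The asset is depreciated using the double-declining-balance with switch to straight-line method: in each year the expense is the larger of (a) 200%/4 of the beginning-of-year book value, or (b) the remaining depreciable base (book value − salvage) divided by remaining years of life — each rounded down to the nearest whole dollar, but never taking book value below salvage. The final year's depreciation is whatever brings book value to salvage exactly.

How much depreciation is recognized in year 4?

Depreciable base = $270,506 − $31,900 = $238,606.
Year 1: DB = ⌊$270,506 × 200%/4⌋ = $135,253; SL = ⌊$238,606/4⌋ = $59,651 → take DB $135,253. Book value $135,253.
Year 2: DB = ⌊$135,253 × 200%/4⌋ = $67,626; SL = ⌊$103,353/3⌋ = $34,451 → take DB $67,626. Book value $67,627.
Year 3: DB = ⌊$67,627 × 200%/4⌋ = $33,813; SL = ⌊$35,727/2⌋ = $17,863 → take DB $33,813. Book value $33,814.
Year 4 (final): $33,814 − $31,900 = $1,914. Book value $31,900.

$1,914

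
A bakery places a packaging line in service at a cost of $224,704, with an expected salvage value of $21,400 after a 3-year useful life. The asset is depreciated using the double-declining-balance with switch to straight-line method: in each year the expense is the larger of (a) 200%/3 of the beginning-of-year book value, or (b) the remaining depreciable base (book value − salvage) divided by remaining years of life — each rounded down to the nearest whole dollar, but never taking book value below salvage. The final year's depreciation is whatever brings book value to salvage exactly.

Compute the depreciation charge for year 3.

Depreciable base = $224,704 − $21,400 = $203,304.
Year 1: DB = ⌊$224,704 × 200%/3⌋ = $149,802; SL = ⌊$203,304/3⌋ = $67,768 → take DB $149,802. Book value $74,902.
Year 2: DB = ⌊$74,902 × 200%/3⌋ = $49,934; SL = ⌊$53,502/2⌋ = $26,751 → take DB $49,934. Book value $24,968.
Year 3 (final): $24,968 − $21,400 = $3,568. Book value $21,400.

$3,568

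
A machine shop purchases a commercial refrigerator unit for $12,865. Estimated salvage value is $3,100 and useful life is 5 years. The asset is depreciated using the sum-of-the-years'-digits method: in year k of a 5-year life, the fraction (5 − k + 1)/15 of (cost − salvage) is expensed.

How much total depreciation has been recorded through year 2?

Depreciable base = $12,865 − $3,100 = $9,765.
Sum of the years' digits = 5+4+3+2+1 = 15.
Year 1: $9,765 × 5/15 = $3,255. Book value $9,610.
Year 2: $9,765 × 4/15 = $2,604. Book value $7,006.
Accumulated through year 2 = $12,865 − $7,006 = $5,859.

$5,859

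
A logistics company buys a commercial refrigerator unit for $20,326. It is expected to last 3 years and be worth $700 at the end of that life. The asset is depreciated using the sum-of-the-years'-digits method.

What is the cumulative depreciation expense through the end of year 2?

Depreciable base = $20,326 − $700 = $19,626.
Sum of the years' digits = 3+2+1 = 6.
Year 1: $19,626 × 3/6 = $9,813. Book value $10,513.
Year 2: $19,626 × 2/6 = $6,542. Book value $3,971.
Accumulated through year 2 = $20,326 − $3,971 = $16,355.

$16,355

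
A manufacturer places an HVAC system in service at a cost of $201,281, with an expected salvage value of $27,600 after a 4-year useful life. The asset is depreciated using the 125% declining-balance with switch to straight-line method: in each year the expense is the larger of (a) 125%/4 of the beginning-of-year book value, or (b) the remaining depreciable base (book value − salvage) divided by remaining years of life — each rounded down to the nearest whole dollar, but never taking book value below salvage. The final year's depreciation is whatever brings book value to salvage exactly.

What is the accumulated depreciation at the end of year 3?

Depreciable base = $201,281 − $27,600 = $173,681.
Year 1: DB = ⌊$201,281 × 125%/4⌋ = $62,900; SL = ⌊$173,681/4⌋ = $43,420 → take DB $62,900. Book value $138,381.
Year 2: DB = ⌊$138,381 × 125%/4⌋ = $43,244; SL = ⌊$110,781/3⌋ = $36,927 → take DB $43,244. Book value $95,137.
Year 3: DB = ⌊$95,137 × 125%/4⌋ = $29,730; SL = ⌊$67,537/2⌋ = $33,768 → take SL $33,768. Book value $61,369.
Accumulated through year 3 = $201,281 − $61,369 = $139,912.

$139,912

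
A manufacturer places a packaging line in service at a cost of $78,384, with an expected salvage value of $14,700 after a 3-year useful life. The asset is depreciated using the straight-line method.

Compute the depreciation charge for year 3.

Depreciable base = $78,384 − $14,700 = $63,684.
Annual expense = $63,684 / 3 = $21,228.

$21,228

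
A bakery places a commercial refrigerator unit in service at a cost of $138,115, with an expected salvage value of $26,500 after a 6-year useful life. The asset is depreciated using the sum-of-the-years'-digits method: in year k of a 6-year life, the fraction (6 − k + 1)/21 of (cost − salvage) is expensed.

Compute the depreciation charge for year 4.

$15,945

Depreciable base = $138,115 − $26,500 = $111,615.
Sum of the years' digits = 6+5+4+3+2+1 = 21.
Year 1: $111,615 × 6/21 = $31,890. Book value $106,225.
Year 2: $111,615 × 5/21 = $26,575. Book value $79,650.
Year 3: $111,615 × 4/21 = $21,260. Book value $58,390.
Year 4: $111,615 × 3/21 = $15,945. Book value $42,445.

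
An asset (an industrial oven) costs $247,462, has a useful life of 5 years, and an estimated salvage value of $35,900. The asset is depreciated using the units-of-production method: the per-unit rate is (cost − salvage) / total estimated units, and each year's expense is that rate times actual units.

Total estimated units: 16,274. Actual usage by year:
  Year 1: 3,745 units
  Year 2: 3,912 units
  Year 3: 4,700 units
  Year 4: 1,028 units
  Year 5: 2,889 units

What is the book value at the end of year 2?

Depreciable base = $247,462 − $35,900 = $211,562.
Rate = $211,562 / 16,274 units = $13 per unit.
Year 1: 3,745 × $13 = $48,685. Book value $198,777.
Year 2: 3,912 × $13 = $50,856. Book value $147,921.

$147,921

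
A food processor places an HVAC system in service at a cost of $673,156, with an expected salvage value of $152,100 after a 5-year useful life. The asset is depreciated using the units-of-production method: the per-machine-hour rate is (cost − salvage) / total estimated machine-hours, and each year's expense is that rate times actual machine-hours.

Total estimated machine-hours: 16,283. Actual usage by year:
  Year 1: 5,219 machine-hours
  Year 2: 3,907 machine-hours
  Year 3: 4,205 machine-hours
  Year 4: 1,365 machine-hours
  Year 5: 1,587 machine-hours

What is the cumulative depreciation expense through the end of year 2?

Depreciable base = $673,156 − $152,100 = $521,056.
Rate = $521,056 / 16,283 machine-hours = $32 per machine-hour.
Year 1: 5,219 × $32 = $167,008. Book value $506,148.
Year 2: 3,907 × $32 = $125,024. Book value $381,124.
Accumulated through year 2 = $673,156 − $381,124 = $292,032.

$292,032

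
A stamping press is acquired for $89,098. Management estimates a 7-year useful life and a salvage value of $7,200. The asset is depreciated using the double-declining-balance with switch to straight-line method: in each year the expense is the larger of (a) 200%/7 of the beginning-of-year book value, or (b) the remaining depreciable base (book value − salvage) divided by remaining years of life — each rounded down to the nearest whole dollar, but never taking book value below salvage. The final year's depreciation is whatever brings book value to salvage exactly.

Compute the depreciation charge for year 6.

$4,733

Depreciable base = $89,098 − $7,200 = $81,898.
Year 1: DB = ⌊$89,098 × 200%/7⌋ = $25,456; SL = ⌊$81,898/7⌋ = $11,699 → take DB $25,456. Book value $63,642.
Year 2: DB = ⌊$63,642 × 200%/7⌋ = $18,183; SL = ⌊$56,442/6⌋ = $9,407 → take DB $18,183. Book value $45,459.
Year 3: DB = ⌊$45,459 × 200%/7⌋ = $12,988; SL = ⌊$38,259/5⌋ = $7,651 → take DB $12,988. Book value $32,471.
Year 4: DB = ⌊$32,471 × 200%/7⌋ = $9,277; SL = ⌊$25,271/4⌋ = $6,317 → take DB $9,277. Book value $23,194.
Year 5: DB = ⌊$23,194 × 200%/7⌋ = $6,626; SL = ⌊$15,994/3⌋ = $5,331 → take DB $6,626. Book value $16,568.
Year 6: DB = ⌊$16,568 × 200%/7⌋ = $4,733; SL = ⌊$9,368/2⌋ = $4,684 → take DB $4,733. Book value $11,835.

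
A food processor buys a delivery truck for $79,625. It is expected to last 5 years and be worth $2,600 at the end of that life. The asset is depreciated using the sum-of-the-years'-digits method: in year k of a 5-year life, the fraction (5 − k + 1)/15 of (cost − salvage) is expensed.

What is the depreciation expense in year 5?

$5,135

Depreciable base = $79,625 − $2,600 = $77,025.
Sum of the years' digits = 5+4+3+2+1 = 15.
Year 1: $77,025 × 5/15 = $25,675. Book value $53,950.
Year 2: $77,025 × 4/15 = $20,540. Book value $33,410.
Year 3: $77,025 × 3/15 = $15,405. Book value $18,005.
Year 4: $77,025 × 2/15 = $10,270. Book value $7,735.
Year 5: $77,025 × 1/15 = $5,135. Book value $2,600.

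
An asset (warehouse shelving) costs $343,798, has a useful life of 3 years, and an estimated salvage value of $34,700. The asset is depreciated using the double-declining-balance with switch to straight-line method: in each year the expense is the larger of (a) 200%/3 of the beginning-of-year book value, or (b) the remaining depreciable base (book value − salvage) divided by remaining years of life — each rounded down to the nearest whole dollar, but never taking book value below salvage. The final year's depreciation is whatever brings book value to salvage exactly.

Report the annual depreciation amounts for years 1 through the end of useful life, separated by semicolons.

Depreciable base = $343,798 − $34,700 = $309,098.
Year 1: DB = ⌊$343,798 × 200%/3⌋ = $229,198; SL = ⌊$309,098/3⌋ = $103,032 → take DB $229,198. Book value $114,600.
Year 2: DB = ⌊$114,600 × 200%/3⌋ = $76,400; SL = ⌊$79,900/2⌋ = $39,950 → take DB $76,400. Book value $38,200.
Year 3 (final): $38,200 − $34,700 = $3,500. Book value $34,700.

$229,198; $76,400; $3,500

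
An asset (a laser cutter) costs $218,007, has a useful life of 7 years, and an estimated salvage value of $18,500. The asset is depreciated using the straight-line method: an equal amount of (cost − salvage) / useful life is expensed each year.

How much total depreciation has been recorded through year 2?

Depreciable base = $218,007 − $18,500 = $199,507.
Annual expense = $199,507 / 7 = $28,501.
End of year 1: book value $189,506.
End of year 2: book value $161,005.
Accumulated through year 2 = $218,007 − $161,005 = $57,002.

$57,002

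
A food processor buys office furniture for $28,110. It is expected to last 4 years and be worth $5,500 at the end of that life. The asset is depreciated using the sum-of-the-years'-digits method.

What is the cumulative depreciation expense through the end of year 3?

Depreciable base = $28,110 − $5,500 = $22,610.
Sum of the years' digits = 4+3+2+1 = 10.
Year 1: $22,610 × 4/10 = $9,044. Book value $19,066.
Year 2: $22,610 × 3/10 = $6,783. Book value $12,283.
Year 3: $22,610 × 2/10 = $4,522. Book value $7,761.
Accumulated through year 3 = $28,110 − $7,761 = $20,349.

$20,349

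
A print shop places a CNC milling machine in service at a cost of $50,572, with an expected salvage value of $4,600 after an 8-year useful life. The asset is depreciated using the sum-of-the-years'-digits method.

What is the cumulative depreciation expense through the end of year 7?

Depreciable base = $50,572 − $4,600 = $45,972.
Sum of the years' digits = 8+7+6+5+4+3+2+1 = 36.
Year 1: $45,972 × 8/36 = $10,216. Book value $40,356.
Year 2: $45,972 × 7/36 = $8,939. Book value $31,417.
Year 3: $45,972 × 6/36 = $7,662. Book value $23,755.
Year 4: $45,972 × 5/36 = $6,385. Book value $17,370.
Year 5: $45,972 × 4/36 = $5,108. Book value $12,262.
Year 6: $45,972 × 3/36 = $3,831. Book value $8,431.
Year 7: $45,972 × 2/36 = $2,554. Book value $5,877.
Accumulated through year 7 = $50,572 − $5,877 = $44,695.

$44,695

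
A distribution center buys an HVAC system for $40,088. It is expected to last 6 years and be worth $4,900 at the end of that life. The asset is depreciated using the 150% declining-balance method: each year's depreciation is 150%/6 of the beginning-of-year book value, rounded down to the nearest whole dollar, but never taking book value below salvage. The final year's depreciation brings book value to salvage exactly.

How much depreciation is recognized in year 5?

$3,171

Depreciable base = $40,088 − $4,900 = $35,188.
Year 1: ⌊$40,088 × 150%/6⌋ = $10,022. Book value $30,066.
Year 2: ⌊$30,066 × 150%/6⌋ = $7,516. Book value $22,550.
Year 3: ⌊$22,550 × 150%/6⌋ = $5,637. Book value $16,913.
Year 4: ⌊$16,913 × 150%/6⌋ = $4,228. Book value $12,685.
Year 5: ⌊$12,685 × 150%/6⌋ = $3,171. Book value $9,514.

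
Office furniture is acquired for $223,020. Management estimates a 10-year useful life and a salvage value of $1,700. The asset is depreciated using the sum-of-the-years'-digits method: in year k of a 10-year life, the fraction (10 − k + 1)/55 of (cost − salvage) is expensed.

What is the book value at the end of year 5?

$62,060

Depreciable base = $223,020 − $1,700 = $221,320.
Sum of the years' digits = 10+9+8+7+6+5+4+3+2+1 = 55.
Year 1: $221,320 × 10/55 = $40,240. Book value $182,780.
Year 2: $221,320 × 9/55 = $36,216. Book value $146,564.
Year 3: $221,320 × 8/55 = $32,192. Book value $114,372.
Year 4: $221,320 × 7/55 = $28,168. Book value $86,204.
Year 5: $221,320 × 6/55 = $24,144. Book value $62,060.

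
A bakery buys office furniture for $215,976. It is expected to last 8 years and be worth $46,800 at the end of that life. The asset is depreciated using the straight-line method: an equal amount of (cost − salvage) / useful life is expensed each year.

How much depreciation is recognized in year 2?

Depreciable base = $215,976 − $46,800 = $169,176.
Annual expense = $169,176 / 8 = $21,147.

$21,147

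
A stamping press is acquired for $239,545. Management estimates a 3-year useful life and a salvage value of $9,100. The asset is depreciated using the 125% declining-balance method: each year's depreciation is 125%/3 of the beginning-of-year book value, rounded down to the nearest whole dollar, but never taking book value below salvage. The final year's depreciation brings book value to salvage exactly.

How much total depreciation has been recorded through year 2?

$158,032

Depreciable base = $239,545 − $9,100 = $230,445.
Year 1: ⌊$239,545 × 125%/3⌋ = $99,810. Book value $139,735.
Year 2: ⌊$139,735 × 125%/3⌋ = $58,222. Book value $81,513.
Accumulated through year 2 = $239,545 − $81,513 = $158,032.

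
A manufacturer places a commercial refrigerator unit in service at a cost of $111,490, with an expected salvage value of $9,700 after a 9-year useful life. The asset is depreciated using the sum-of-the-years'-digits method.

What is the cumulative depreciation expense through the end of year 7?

Depreciable base = $111,490 − $9,700 = $101,790.
Sum of the years' digits = 9+8+7+6+5+4+3+2+1 = 45.
Year 1: $101,790 × 9/45 = $20,358. Book value $91,132.
Year 2: $101,790 × 8/45 = $18,096. Book value $73,036.
Year 3: $101,790 × 7/45 = $15,834. Book value $57,202.
Year 4: $101,790 × 6/45 = $13,572. Book value $43,630.
Year 5: $101,790 × 5/45 = $11,310. Book value $32,320.
Year 6: $101,790 × 4/45 = $9,048. Book value $23,272.
Year 7: $101,790 × 3/45 = $6,786. Book value $16,486.
Accumulated through year 7 = $111,490 − $16,486 = $95,004.

$95,004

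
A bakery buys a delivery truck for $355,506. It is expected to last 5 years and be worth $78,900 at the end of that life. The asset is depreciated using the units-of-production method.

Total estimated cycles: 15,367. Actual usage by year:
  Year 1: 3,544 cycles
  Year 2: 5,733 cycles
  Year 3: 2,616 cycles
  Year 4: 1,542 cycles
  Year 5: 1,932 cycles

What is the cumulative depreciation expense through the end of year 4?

Depreciable base = $355,506 − $78,900 = $276,606.
Rate = $276,606 / 15,367 cycles = $18 per cycle.
Year 1: 3,544 × $18 = $63,792. Book value $291,714.
Year 2: 5,733 × $18 = $103,194. Book value $188,520.
Year 3: 2,616 × $18 = $47,088. Book value $141,432.
Year 4: 1,542 × $18 = $27,756. Book value $113,676.
Accumulated through year 4 = $355,506 − $113,676 = $241,830.

$241,830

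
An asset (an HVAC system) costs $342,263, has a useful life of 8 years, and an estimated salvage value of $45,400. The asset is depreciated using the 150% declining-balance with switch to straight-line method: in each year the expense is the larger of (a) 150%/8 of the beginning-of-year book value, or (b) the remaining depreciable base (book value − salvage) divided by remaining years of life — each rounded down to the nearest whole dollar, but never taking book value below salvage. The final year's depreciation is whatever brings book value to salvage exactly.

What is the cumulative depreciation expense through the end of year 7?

$271,598

Depreciable base = $342,263 − $45,400 = $296,863.
Year 1: DB = ⌊$342,263 × 150%/8⌋ = $64,174; SL = ⌊$296,863/8⌋ = $37,107 → take DB $64,174. Book value $278,089.
Year 2: DB = ⌊$278,089 × 150%/8⌋ = $52,141; SL = ⌊$232,689/7⌋ = $33,241 → take DB $52,141. Book value $225,948.
Year 3: DB = ⌊$225,948 × 150%/8⌋ = $42,365; SL = ⌊$180,548/6⌋ = $30,091 → take DB $42,365. Book value $183,583.
Year 4: DB = ⌊$183,583 × 150%/8⌋ = $34,421; SL = ⌊$138,183/5⌋ = $27,636 → take DB $34,421. Book value $149,162.
Year 5: DB = ⌊$149,162 × 150%/8⌋ = $27,967; SL = ⌊$103,762/4⌋ = $25,940 → take DB $27,967. Book value $121,195.
Year 6: DB = ⌊$121,195 × 150%/8⌋ = $22,724; SL = ⌊$75,795/3⌋ = $25,265 → take SL $25,265. Book value $95,930.
Year 7: DB = ⌊$95,930 × 150%/8⌋ = $17,986; SL = ⌊$50,530/2⌋ = $25,265 → take SL $25,265. Book value $70,665.
Accumulated through year 7 = $342,263 − $70,665 = $271,598.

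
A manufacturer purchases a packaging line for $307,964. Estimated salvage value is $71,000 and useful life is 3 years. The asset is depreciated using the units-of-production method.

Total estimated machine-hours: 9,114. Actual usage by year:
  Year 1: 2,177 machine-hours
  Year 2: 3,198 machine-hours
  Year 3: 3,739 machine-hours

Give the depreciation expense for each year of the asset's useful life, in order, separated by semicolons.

$56,602; $83,148; $97,214

Depreciable base = $307,964 − $71,000 = $236,964.
Rate = $236,964 / 9,114 machine-hours = $26 per machine-hour.
Year 1: 2,177 × $26 = $56,602. Book value $251,362.
Year 2: 3,198 × $26 = $83,148. Book value $168,214.
Year 3: 3,739 × $26 = $97,214. Book value $71,000.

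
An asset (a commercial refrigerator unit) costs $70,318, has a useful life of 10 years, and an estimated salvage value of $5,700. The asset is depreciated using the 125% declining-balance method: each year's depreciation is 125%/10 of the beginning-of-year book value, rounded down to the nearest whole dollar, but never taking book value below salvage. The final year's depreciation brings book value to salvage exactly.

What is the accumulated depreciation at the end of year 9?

$49,174

Depreciable base = $70,318 − $5,700 = $64,618.
Year 1: ⌊$70,318 × 125%/10⌋ = $8,789. Book value $61,529.
Year 2: ⌊$61,529 × 125%/10⌋ = $7,691. Book value $53,838.
Year 3: ⌊$53,838 × 125%/10⌋ = $6,729. Book value $47,109.
Year 4: ⌊$47,109 × 125%/10⌋ = $5,888. Book value $41,221.
Year 5: ⌊$41,221 × 125%/10⌋ = $5,152. Book value $36,069.
Year 6: ⌊$36,069 × 125%/10⌋ = $4,508. Book value $31,561.
Year 7: ⌊$31,561 × 125%/10⌋ = $3,945. Book value $27,616.
Year 8: ⌊$27,616 × 125%/10⌋ = $3,452. Book value $24,164.
Year 9: ⌊$24,164 × 125%/10⌋ = $3,020. Book value $21,144.
Accumulated through year 9 = $70,318 − $21,144 = $49,174.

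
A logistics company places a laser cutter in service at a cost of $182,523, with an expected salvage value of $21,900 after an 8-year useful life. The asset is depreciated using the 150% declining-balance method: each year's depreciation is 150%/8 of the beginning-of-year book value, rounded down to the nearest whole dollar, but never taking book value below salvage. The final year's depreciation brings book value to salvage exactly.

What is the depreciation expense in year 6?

Depreciable base = $182,523 − $21,900 = $160,623.
Year 1: ⌊$182,523 × 150%/8⌋ = $34,223. Book value $148,300.
Year 2: ⌊$148,300 × 150%/8⌋ = $27,806. Book value $120,494.
Year 3: ⌊$120,494 × 150%/8⌋ = $22,592. Book value $97,902.
Year 4: ⌊$97,902 × 150%/8⌋ = $18,356. Book value $79,546.
Year 5: ⌊$79,546 × 150%/8⌋ = $14,914. Book value $64,632.
Year 6: ⌊$64,632 × 150%/8⌋ = $12,118. Book value $52,514.

$12,118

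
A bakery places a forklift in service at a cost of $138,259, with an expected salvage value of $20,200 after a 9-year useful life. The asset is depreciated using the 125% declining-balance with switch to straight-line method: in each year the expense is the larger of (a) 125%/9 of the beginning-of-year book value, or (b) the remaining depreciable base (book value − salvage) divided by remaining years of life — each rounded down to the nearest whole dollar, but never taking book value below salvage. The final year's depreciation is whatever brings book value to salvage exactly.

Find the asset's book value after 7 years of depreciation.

$42,530

Depreciable base = $138,259 − $20,200 = $118,059.
Year 1: DB = ⌊$138,259 × 125%/9⌋ = $19,202; SL = ⌊$118,059/9⌋ = $13,117 → take DB $19,202. Book value $119,057.
Year 2: DB = ⌊$119,057 × 125%/9⌋ = $16,535; SL = ⌊$98,857/8⌋ = $12,357 → take DB $16,535. Book value $102,522.
Year 3: DB = ⌊$102,522 × 125%/9⌋ = $14,239; SL = ⌊$82,322/7⌋ = $11,760 → take DB $14,239. Book value $88,283.
Year 4: DB = ⌊$88,283 × 125%/9⌋ = $12,261; SL = ⌊$68,083/6⌋ = $11,347 → take DB $12,261. Book value $76,022.
Year 5: DB = ⌊$76,022 × 125%/9⌋ = $10,558; SL = ⌊$55,822/5⌋ = $11,164 → take SL $11,164. Book value $64,858.
Year 6: DB = ⌊$64,858 × 125%/9⌋ = $9,008; SL = ⌊$44,658/4⌋ = $11,164 → take SL $11,164. Book value $53,694.
Year 7: DB = ⌊$53,694 × 125%/9⌋ = $7,457; SL = ⌊$33,494/3⌋ = $11,164 → take SL $11,164. Book value $42,530.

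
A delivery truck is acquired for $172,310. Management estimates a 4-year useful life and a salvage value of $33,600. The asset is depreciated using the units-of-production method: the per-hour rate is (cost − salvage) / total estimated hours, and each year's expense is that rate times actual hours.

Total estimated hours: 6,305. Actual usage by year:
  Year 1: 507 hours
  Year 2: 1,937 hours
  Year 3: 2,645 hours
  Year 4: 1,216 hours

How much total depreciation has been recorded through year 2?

Depreciable base = $172,310 − $33,600 = $138,710.
Rate = $138,710 / 6,305 hours = $22 per hour.
Year 1: 507 × $22 = $11,154. Book value $161,156.
Year 2: 1,937 × $22 = $42,614. Book value $118,542.
Accumulated through year 2 = $172,310 − $118,542 = $53,768.

$53,768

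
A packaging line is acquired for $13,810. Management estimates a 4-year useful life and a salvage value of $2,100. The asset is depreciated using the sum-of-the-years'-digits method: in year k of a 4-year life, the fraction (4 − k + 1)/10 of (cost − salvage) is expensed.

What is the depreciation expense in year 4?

$1,171

Depreciable base = $13,810 − $2,100 = $11,710.
Sum of the years' digits = 4+3+2+1 = 10.
Year 1: $11,710 × 4/10 = $4,684. Book value $9,126.
Year 2: $11,710 × 3/10 = $3,513. Book value $5,613.
Year 3: $11,710 × 2/10 = $2,342. Book value $3,271.
Year 4: $11,710 × 1/10 = $1,171. Book value $2,100.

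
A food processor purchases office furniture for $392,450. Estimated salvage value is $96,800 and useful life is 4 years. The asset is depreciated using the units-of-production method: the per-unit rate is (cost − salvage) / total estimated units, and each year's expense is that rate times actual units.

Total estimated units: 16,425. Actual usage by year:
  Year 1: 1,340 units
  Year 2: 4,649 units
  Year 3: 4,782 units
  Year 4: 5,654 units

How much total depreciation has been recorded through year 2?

$107,802

Depreciable base = $392,450 − $96,800 = $295,650.
Rate = $295,650 / 16,425 units = $18 per unit.
Year 1: 1,340 × $18 = $24,120. Book value $368,330.
Year 2: 4,649 × $18 = $83,682. Book value $284,648.
Accumulated through year 2 = $392,450 − $284,648 = $107,802.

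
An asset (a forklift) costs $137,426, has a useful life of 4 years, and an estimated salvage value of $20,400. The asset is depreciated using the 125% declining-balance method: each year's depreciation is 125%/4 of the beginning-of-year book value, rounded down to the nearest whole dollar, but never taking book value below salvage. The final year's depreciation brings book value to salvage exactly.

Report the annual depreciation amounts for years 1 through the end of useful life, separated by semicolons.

$42,945; $29,525; $20,298; $24,258

Depreciable base = $137,426 − $20,400 = $117,026.
Year 1: ⌊$137,426 × 125%/4⌋ = $42,945. Book value $94,481.
Year 2: ⌊$94,481 × 125%/4⌋ = $29,525. Book value $64,956.
Year 3: ⌊$64,956 × 125%/4⌋ = $20,298. Book value $44,658.
Year 4 (final): $44,658 − $20,400 = $24,258. Book value $20,400.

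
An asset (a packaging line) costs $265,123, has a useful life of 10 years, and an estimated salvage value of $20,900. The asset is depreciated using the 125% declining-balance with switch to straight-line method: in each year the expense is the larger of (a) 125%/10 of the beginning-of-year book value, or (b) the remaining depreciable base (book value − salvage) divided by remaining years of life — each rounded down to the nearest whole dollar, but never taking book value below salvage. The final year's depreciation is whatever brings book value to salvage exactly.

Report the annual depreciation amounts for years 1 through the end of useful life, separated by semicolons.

$33,140; $28,997; $25,373; $22,387; $22,387; $22,387; $22,388; $22,388; $22,388; $22,388

Depreciable base = $265,123 − $20,900 = $244,223.
Year 1: DB = ⌊$265,123 × 125%/10⌋ = $33,140; SL = ⌊$244,223/10⌋ = $24,422 → take DB $33,140. Book value $231,983.
Year 2: DB = ⌊$231,983 × 125%/10⌋ = $28,997; SL = ⌊$211,083/9⌋ = $23,453 → take DB $28,997. Book value $202,986.
Year 3: DB = ⌊$202,986 × 125%/10⌋ = $25,373; SL = ⌊$182,086/8⌋ = $22,760 → take DB $25,373. Book value $177,613.
Year 4: DB = ⌊$177,613 × 125%/10⌋ = $22,201; SL = ⌊$156,713/7⌋ = $22,387 → take SL $22,387. Book value $155,226.
Year 5: DB = ⌊$155,226 × 125%/10⌋ = $19,403; SL = ⌊$134,326/6⌋ = $22,387 → take SL $22,387. Book value $132,839.
Year 6: DB = ⌊$132,839 × 125%/10⌋ = $16,604; SL = ⌊$111,939/5⌋ = $22,387 → take SL $22,387. Book value $110,452.
Year 7: DB = ⌊$110,452 × 125%/10⌋ = $13,806; SL = ⌊$89,552/4⌋ = $22,388 → take SL $22,388. Book value $88,064.
Year 8: DB = ⌊$88,064 × 125%/10⌋ = $11,008; SL = ⌊$67,164/3⌋ = $22,388 → take SL $22,388. Book value $65,676.
Year 9: DB = ⌊$65,676 × 125%/10⌋ = $8,209; SL = ⌊$44,776/2⌋ = $22,388 → take SL $22,388. Book value $43,288.
Year 10 (final): $43,288 − $20,900 = $22,388. Book value $20,900.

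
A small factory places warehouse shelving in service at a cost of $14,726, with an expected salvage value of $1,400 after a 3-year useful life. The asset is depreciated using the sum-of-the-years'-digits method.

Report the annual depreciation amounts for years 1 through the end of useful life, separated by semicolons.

$6,663; $4,442; $2,221

Depreciable base = $14,726 − $1,400 = $13,326.
Sum of the years' digits = 3+2+1 = 6.
Year 1: $13,326 × 3/6 = $6,663. Book value $8,063.
Year 2: $13,326 × 2/6 = $4,442. Book value $3,621.
Year 3: $13,326 × 1/6 = $2,221. Book value $1,400.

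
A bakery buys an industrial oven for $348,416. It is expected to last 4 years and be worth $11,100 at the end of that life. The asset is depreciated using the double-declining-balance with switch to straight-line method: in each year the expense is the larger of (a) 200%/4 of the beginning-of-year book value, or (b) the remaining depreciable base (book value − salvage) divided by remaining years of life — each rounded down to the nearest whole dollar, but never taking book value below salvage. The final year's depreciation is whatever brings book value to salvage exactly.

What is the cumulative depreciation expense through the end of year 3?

$304,864

Depreciable base = $348,416 − $11,100 = $337,316.
Year 1: DB = ⌊$348,416 × 200%/4⌋ = $174,208; SL = ⌊$337,316/4⌋ = $84,329 → take DB $174,208. Book value $174,208.
Year 2: DB = ⌊$174,208 × 200%/4⌋ = $87,104; SL = ⌊$163,108/3⌋ = $54,369 → take DB $87,104. Book value $87,104.
Year 3: DB = ⌊$87,104 × 200%/4⌋ = $43,552; SL = ⌊$76,004/2⌋ = $38,002 → take DB $43,552. Book value $43,552.
Accumulated through year 3 = $348,416 − $43,552 = $304,864.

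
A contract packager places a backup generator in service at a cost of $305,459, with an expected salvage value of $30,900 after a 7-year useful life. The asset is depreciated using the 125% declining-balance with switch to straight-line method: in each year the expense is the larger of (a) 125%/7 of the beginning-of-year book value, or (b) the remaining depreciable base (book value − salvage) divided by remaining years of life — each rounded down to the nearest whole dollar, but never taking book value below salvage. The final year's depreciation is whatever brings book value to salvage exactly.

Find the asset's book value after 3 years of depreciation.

$169,303

Depreciable base = $305,459 − $30,900 = $274,559.
Year 1: DB = ⌊$305,459 × 125%/7⌋ = $54,546; SL = ⌊$274,559/7⌋ = $39,222 → take DB $54,546. Book value $250,913.
Year 2: DB = ⌊$250,913 × 125%/7⌋ = $44,805; SL = ⌊$220,013/6⌋ = $36,668 → take DB $44,805. Book value $206,108.
Year 3: DB = ⌊$206,108 × 125%/7⌋ = $36,805; SL = ⌊$175,208/5⌋ = $35,041 → take DB $36,805. Book value $169,303.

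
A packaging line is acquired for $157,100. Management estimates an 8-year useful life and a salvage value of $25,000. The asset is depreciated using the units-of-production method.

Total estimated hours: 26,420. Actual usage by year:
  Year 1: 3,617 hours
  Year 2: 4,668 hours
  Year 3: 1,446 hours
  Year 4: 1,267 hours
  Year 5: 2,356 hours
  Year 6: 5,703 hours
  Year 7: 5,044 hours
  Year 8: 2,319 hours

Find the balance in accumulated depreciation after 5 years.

$66,770

Depreciable base = $157,100 − $25,000 = $132,100.
Rate = $132,100 / 26,420 hours = $5 per hour.
Year 1: 3,617 × $5 = $18,085. Book value $139,015.
Year 2: 4,668 × $5 = $23,340. Book value $115,675.
Year 3: 1,446 × $5 = $7,230. Book value $108,445.
Year 4: 1,267 × $5 = $6,335. Book value $102,110.
Year 5: 2,356 × $5 = $11,780. Book value $90,330.
Accumulated through year 5 = $157,100 − $90,330 = $66,770.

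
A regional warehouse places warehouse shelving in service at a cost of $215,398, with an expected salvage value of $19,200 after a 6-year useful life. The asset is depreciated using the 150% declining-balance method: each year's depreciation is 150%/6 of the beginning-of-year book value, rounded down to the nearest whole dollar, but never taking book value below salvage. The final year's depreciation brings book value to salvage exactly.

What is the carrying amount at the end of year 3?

Depreciable base = $215,398 − $19,200 = $196,198.
Year 1: ⌊$215,398 × 150%/6⌋ = $53,849. Book value $161,549.
Year 2: ⌊$161,549 × 150%/6⌋ = $40,387. Book value $121,162.
Year 3: ⌊$121,162 × 150%/6⌋ = $30,290. Book value $90,872.

$90,872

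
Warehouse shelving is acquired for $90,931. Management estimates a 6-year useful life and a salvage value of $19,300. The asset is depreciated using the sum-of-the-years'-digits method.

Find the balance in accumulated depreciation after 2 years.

$37,521

Depreciable base = $90,931 − $19,300 = $71,631.
Sum of the years' digits = 6+5+4+3+2+1 = 21.
Year 1: $71,631 × 6/21 = $20,466. Book value $70,465.
Year 2: $71,631 × 5/21 = $17,055. Book value $53,410.
Accumulated through year 2 = $90,931 − $53,410 = $37,521.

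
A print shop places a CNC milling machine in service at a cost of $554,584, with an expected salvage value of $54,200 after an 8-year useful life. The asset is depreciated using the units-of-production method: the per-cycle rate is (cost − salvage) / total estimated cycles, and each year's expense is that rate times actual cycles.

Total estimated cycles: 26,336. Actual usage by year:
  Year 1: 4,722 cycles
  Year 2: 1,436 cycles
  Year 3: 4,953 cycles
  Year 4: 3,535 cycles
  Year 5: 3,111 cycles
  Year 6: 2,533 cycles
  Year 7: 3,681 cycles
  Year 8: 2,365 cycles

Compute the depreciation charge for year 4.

$67,165

Depreciable base = $554,584 − $54,200 = $500,384.
Rate = $500,384 / 26,336 cycles = $19 per cycle.
Year 1: 4,722 × $19 = $89,718. Book value $464,866.
Year 2: 1,436 × $19 = $27,284. Book value $437,582.
Year 3: 4,953 × $19 = $94,107. Book value $343,475.
Year 4: 3,535 × $19 = $67,165. Book value $276,310.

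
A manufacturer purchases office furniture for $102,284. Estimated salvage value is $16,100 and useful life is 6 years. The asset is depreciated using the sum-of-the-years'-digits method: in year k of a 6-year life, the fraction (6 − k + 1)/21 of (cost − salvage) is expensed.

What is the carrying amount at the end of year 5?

Depreciable base = $102,284 − $16,100 = $86,184.
Sum of the years' digits = 6+5+4+3+2+1 = 21.
Year 1: $86,184 × 6/21 = $24,624. Book value $77,660.
Year 2: $86,184 × 5/21 = $20,520. Book value $57,140.
Year 3: $86,184 × 4/21 = $16,416. Book value $40,724.
Year 4: $86,184 × 3/21 = $12,312. Book value $28,412.
Year 5: $86,184 × 2/21 = $8,208. Book value $20,204.

$20,204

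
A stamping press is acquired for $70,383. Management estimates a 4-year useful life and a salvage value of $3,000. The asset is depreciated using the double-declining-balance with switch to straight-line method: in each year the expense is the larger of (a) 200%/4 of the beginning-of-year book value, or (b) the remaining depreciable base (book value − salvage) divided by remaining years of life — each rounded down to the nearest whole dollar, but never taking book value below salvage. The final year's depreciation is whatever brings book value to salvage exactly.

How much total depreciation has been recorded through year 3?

Depreciable base = $70,383 − $3,000 = $67,383.
Year 1: DB = ⌊$70,383 × 200%/4⌋ = $35,191; SL = ⌊$67,383/4⌋ = $16,845 → take DB $35,191. Book value $35,192.
Year 2: DB = ⌊$35,192 × 200%/4⌋ = $17,596; SL = ⌊$32,192/3⌋ = $10,730 → take DB $17,596. Book value $17,596.
Year 3: DB = ⌊$17,596 × 200%/4⌋ = $8,798; SL = ⌊$14,596/2⌋ = $7,298 → take DB $8,798. Book value $8,798.
Accumulated through year 3 = $70,383 − $8,798 = $61,585.

$61,585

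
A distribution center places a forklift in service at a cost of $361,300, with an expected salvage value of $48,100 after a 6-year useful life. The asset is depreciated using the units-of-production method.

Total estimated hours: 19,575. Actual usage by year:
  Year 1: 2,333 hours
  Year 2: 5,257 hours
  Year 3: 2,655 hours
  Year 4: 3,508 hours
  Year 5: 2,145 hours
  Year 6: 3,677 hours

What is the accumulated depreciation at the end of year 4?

$220,048

Depreciable base = $361,300 − $48,100 = $313,200.
Rate = $313,200 / 19,575 hours = $16 per hour.
Year 1: 2,333 × $16 = $37,328. Book value $323,972.
Year 2: 5,257 × $16 = $84,112. Book value $239,860.
Year 3: 2,655 × $16 = $42,480. Book value $197,380.
Year 4: 3,508 × $16 = $56,128. Book value $141,252.
Accumulated through year 4 = $361,300 − $141,252 = $220,048.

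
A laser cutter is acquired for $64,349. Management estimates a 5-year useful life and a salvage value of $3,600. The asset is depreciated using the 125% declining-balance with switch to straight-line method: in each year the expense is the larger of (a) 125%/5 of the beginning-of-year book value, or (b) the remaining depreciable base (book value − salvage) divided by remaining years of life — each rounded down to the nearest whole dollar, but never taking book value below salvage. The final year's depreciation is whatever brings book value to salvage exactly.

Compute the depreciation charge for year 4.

$10,866

Depreciable base = $64,349 − $3,600 = $60,749.
Year 1: DB = ⌊$64,349 × 125%/5⌋ = $16,087; SL = ⌊$60,749/5⌋ = $12,149 → take DB $16,087. Book value $48,262.
Year 2: DB = ⌊$48,262 × 125%/5⌋ = $12,065; SL = ⌊$44,662/4⌋ = $11,165 → take DB $12,065. Book value $36,197.
Year 3: DB = ⌊$36,197 × 125%/5⌋ = $9,049; SL = ⌊$32,597/3⌋ = $10,865 → take SL $10,865. Book value $25,332.
Year 4: DB = ⌊$25,332 × 125%/5⌋ = $6,333; SL = ⌊$21,732/2⌋ = $10,866 → take SL $10,866. Book value $14,466.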